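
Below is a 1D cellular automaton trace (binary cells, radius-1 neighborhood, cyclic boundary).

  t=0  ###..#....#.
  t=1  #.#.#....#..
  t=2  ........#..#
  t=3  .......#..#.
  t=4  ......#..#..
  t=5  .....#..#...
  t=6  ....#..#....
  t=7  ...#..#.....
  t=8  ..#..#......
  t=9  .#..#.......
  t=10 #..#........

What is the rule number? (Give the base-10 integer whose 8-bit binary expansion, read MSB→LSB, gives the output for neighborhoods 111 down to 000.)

74

  [7] ### => .  t=0,i=1
  [6] ##. => #  t=0,i=2
  [5] #.# => .  t=0,i=11
  [4] #.. => .  t=0,i=3
  [3] .## => #  t=0,i=0
  [2] .#. => .  t=0,i=5
  [1] ..# => #  t=0,i=4
  [0] ... => .  t=0,i=7
  bits 01001010 = 74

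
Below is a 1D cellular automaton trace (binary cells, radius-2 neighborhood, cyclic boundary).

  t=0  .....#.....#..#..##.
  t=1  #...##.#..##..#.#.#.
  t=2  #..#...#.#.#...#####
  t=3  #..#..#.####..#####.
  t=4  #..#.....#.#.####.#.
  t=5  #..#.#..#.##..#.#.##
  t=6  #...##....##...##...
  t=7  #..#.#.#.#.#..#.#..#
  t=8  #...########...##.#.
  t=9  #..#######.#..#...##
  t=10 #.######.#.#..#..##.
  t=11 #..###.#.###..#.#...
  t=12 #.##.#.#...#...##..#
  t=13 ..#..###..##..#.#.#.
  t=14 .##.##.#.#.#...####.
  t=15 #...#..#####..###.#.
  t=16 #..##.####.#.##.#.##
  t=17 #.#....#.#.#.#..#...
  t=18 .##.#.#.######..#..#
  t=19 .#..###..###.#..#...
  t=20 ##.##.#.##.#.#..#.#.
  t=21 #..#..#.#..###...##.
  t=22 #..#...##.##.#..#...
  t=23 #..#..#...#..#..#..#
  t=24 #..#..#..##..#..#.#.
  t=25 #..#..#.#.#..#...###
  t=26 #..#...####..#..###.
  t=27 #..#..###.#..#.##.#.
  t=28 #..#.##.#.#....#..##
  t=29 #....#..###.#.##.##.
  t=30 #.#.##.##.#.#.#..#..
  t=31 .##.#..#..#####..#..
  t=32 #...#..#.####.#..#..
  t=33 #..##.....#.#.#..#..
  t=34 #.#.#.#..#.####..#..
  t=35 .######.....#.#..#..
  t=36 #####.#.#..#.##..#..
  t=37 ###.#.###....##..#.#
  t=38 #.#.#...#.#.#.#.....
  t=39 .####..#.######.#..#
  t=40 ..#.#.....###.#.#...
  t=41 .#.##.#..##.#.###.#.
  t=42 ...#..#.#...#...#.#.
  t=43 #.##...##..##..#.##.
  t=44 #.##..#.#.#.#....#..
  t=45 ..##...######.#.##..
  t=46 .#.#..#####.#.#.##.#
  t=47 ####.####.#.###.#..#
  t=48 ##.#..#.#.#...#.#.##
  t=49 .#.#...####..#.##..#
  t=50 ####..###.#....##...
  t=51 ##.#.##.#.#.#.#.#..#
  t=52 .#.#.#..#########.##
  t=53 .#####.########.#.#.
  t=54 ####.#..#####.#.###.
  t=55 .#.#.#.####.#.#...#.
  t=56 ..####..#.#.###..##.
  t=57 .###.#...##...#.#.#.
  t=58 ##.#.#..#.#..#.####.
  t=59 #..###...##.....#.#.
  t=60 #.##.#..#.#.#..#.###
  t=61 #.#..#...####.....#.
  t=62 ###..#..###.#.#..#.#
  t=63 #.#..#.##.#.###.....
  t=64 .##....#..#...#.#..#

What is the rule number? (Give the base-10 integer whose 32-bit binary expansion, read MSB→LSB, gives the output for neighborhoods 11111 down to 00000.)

2960757916

  ##### -> #   bit 31 = 1  t=2,i=17
  ####. -> .   bit 30 = 0  t=2,i=19
  ###.# -> #   bit 29 = 1  t=3,i=18
  ###.. -> #   bit 28 = 1  t=2,i=0
  ##.## -> .   bit 27 = 0  t=12,i=1
  ##.#. -> .   bit 26 = 0  t=1,i=6
  ##..# -> .   bit 25 = 0  t=1,i=12
  ##... -> .   bit 24 = 0  t=0,i=19
  #.### -> .   bit 23 = 0  t=3,i=8
  #.##. -> #   bit 22 = 1  t=5,i=10
  #.#.# -> #   bit 21 = 1  t=1,i=16
  #.#.. -> #   bit 20 = 1  t=1,i=0
  #..## -> #   bit 19 = 1  t=0,i=16
  #..#. -> .   bit 18 = 0  t=0,i=13
  #...# -> .   bit 17 = 0  t=1,i=2
  #.... -> #   bit 16 = 1  t=0,i=0
  .#### -> #   bit 15 = 1  t=2,i=16
  .###. -> .   bit 14 = 0  t=5,i=19
  .##.# -> .   bit 13 = 0  t=1,i=5
  .##.. -> #   bit 12 = 1  t=0,i=18
  .#.## -> .   bit 11 = 0  t=3,i=7
  .#.#. -> #   bit 10 = 1  t=1,i=15
  .#..# -> .   bit 9 = 0  t=0,i=12
  .#... -> .   bit 8 = 0  t=0,i=6
  ..### -> #   bit 7 = 1  t=2,i=15
  ..##. -> .   bit 6 = 0  t=0,i=17
  ..#.# -> .   bit 5 = 0  t=1,i=14
  ..#.. -> #   bit 4 = 1  t=0,i=5
  ...## -> #   bit 3 = 1  t=1,i=3
  ...#. -> #   bit 2 = 1  t=0,i=4
  ....# -> .   bit 1 = 0  t=0,i=3
  ..... -> .   bit 0 = 0  t=0,i=1
  bits 10110000011110011001010010011100 = 2960757916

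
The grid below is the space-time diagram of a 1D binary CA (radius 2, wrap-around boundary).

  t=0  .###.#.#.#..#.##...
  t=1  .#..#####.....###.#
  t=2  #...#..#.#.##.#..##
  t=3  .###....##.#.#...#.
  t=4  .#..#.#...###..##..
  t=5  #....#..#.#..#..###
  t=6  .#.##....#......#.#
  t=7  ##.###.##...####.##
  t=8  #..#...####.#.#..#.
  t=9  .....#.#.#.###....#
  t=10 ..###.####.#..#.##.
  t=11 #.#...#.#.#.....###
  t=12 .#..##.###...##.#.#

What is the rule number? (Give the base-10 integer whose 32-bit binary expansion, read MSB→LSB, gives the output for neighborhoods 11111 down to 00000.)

  #####|.  b31=0 t=1,i=6
  ####.|#  b30=1 t=1,i=7
  ###.#|.  b29=0 t=0,i=3
  ###..|.  b28=0 t=1,i=8
  ##.##|.  b27=0 t=7,i=2
  ##.#.|#  b26=1 t=0,i=4
  ##..#|#  b25=1 t=4,i=13
  ##...|#  b24=1 t=0,i=16
  #.###|#  b23=1 t=7,i=3
  #.##.|#  b22=1 t=0,i=14
  #.#.#|#  b21=1 t=0,i=5
  #.#..|.  b20=0 t=0,i=9
  #..##|.  b19=0 t=1,i=3
  #..#.|.  b18=0 t=0,i=11
  #...#|#  b17=1 t=2,i=2
  #....|.  b16=0 t=0,i=17
  .####|.  b15=0 t=1,i=5
  .###.|.  b14=0 t=0,i=2
  .##.#|.  b13=0 t=2,i=12
  .##..|#  b12=1 t=0,i=15
  .#.##|.  b11=0 t=0,i=13
  .#.#.|#  b10=1 t=0,i=6
  .#..#|.  b9=0 t=0,i=10
  .#...|.  b8=0 t=3,i=14
  ..###|#  b7=1 t=0,i=1
  ..##.|.  b6=0 t=3,i=8
  ..#.#|.  b5=0 t=0,i=12
  ..#..|.  b4=0 t=2,i=4
  ...##|.  b3=0 t=0,i=0
  ...#.|#  b2=1 t=2,i=3
  ....#|#  b1=1 t=0,i=18
  .....|#  b0=1 t=1,i=11
  bits 01000111111000100001010010000111 = 1205998727

1205998727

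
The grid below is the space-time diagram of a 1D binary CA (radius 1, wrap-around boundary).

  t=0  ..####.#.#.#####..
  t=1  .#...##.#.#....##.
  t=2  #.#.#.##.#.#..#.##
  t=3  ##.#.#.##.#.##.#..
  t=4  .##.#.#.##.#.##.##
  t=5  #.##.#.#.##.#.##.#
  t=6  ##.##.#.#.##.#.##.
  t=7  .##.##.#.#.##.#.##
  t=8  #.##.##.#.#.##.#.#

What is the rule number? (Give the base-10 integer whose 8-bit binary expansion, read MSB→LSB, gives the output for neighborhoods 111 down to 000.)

114

  ###|.  b7=0 t=0,i=3
  ##.|#  b6=1 t=0,i=5
  #.#|#  b5=1 t=0,i=6
  #..|#  b4=1 t=0,i=16
  .##|.  b3=0 t=0,i=2
  .#.|.  b2=0 t=0,i=7
  ..#|#  b1=1 t=0,i=1
  ...|.  b0=0 t=0,i=0
  bits 01110010 = 114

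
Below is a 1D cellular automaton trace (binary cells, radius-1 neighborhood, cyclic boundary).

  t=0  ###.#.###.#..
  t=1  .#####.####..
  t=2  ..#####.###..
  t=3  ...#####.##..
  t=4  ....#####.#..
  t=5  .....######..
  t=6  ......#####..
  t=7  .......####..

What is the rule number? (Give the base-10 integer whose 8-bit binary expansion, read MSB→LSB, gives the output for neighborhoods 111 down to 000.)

228

  ### -> #   bit 7 = 1  t=0,i=1
  ##. -> #   bit 6 = 1  t=0,i=2
  #.# -> #   bit 5 = 1  t=0,i=3
  #.. -> .   bit 4 = 0  t=0,i=11
  .## -> .   bit 3 = 0  t=0,i=0
  .#. -> #   bit 2 = 1  t=0,i=4
  ..# -> .   bit 1 = 0  t=0,i=12
  ... -> .   bit 0 = 0  t=1,i=12
  bits 11100100 = 228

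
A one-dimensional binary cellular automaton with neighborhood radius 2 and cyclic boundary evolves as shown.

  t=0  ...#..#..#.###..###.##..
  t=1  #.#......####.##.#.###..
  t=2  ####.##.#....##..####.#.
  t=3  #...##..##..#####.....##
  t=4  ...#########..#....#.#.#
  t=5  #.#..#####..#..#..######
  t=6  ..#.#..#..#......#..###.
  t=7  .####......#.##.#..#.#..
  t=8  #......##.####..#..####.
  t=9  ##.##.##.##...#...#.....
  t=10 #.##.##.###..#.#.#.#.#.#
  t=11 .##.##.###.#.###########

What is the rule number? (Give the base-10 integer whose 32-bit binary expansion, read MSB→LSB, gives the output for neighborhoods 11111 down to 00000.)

  nb #####: next=#  (t=3,i=14, bit31=1)
  nb ####.: next=.  (t=1,i=11, bit30=0)
  nb ###.#: next=.  (t=0,i=18, bit29=0)
  nb ###..: next=.  (t=0,i=13, bit28=0)
  nb ##.##: next=#  (t=0,i=19, bit27=1)
  nb ##.#.: next=.  (t=1,i=16, bit26=0)
  nb ##..#: next=#  (t=0,i=14, bit25=1)
  nb ##...: next=.  (t=0,i=22, bit24=0)
  nb #.###: next=#  (t=0,i=11, bit23=1)
  nb #.##.: next=#  (t=0,i=20, bit22=1)
  nb #.#.#: next=#  (t=1,i=17, bit21=1)
  nb #.#..: next=#  (t=1,i=2, bit20=1)
  nb #..##: next=#  (t=0,i=15, bit19=1)
  nb #..#.: next=.  (t=0,i=5, bit18=0)
  nb #...#: next=.  (t=3,i=2, bit17=0)
  nb #....: next=.  (t=0,i=23, bit16=0)
  nb .####: next=.  (t=1,i=10, bit15=0)
  nb .###.: next=#  (t=0,i=12, bit14=1)
  nb .##.#: next=.  (t=1,i=15, bit13=0)
  nb .##..: next=#  (t=0,i=21, bit12=1)
  nb .#.##: next=#  (t=0,i=10, bit11=1)
  nb .#.#.: next=#  (t=1,i=1, bit10=1)
  nb .#..#: next=.  (t=0,i=4, bit9=0)
  nb .#...: next=#  (t=1,i=3, bit8=1)
  nb ..###: next=.  (t=0,i=16, bit7=0)
  nb ..##.: next=#  (t=2,i=13, bit6=1)
  nb ..#.#: next=#  (t=0,i=9, bit5=1)
  nb ..#..: next=.  (t=0,i=3, bit4=0)
  nb ...##: next=#  (t=1,i=8, bit3=1)
  nb ...#.: next=#  (t=0,i=2, bit2=1)
  nb ....#: next=.  (t=0,i=1, bit1=0)
  nb .....: next=#  (t=0,i=0, bit0=1)
  bits 10001010111110000101110101101101 = 2331532653

2331532653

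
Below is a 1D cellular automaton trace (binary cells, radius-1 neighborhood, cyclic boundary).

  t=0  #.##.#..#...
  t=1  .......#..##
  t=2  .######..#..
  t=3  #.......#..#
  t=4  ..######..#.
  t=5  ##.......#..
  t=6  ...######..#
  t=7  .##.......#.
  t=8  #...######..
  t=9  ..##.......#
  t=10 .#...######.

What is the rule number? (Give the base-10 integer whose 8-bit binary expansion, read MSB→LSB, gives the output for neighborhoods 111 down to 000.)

3

  [7] ### => .  t=2,i=2
  [6] ##. => .  t=0,i=3
  [5] #.# => .  t=0,i=1
  [4] #.. => .  t=0,i=6
  [3] .## => .  t=0,i=2
  [2] .#. => .  t=0,i=0
  [1] ..# => #  t=0,i=7
  [0] ... => #  t=0,i=10
  bits 00000011 = 3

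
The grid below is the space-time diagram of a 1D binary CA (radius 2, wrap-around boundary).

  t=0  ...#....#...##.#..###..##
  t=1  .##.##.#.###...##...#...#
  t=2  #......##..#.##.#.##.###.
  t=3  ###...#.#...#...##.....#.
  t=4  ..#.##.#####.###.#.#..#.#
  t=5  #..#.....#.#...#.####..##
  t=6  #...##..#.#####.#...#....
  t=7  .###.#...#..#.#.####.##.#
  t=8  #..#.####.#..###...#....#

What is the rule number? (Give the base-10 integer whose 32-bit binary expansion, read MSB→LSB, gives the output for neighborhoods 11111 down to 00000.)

2956140300

  nb #####: next=#  (t=4,i=9, bit31=1)
  nb ####.: next=.  (t=4,i=10, bit30=0)
  nb ###.#: next=#  (t=2,i=23, bit29=1)
  nb ###..: next=#  (t=0,i=20, bit28=1)
  nb ##.##: next=.  (t=1,i=3, bit27=0)
  nb ##.#.: next=.  (t=0,i=14, bit26=0)
  nb ##..#: next=.  (t=0,i=21, bit25=0)
  nb ##...: next=.  (t=0,i=0, bit24=0)
  nb #.###: next=.  (t=1,i=9, bit23=0)
  nb #.##.: next=.  (t=1,i=1, bit22=0)
  nb #.#.#: next=#  (t=1,i=7, bit21=1)
  nb #.#..: next=#  (t=0,i=15, bit20=1)
  nb #..##: next=.  (t=0,i=17, bit19=0)
  nb #..#.: next=.  (t=2,i=10, bit18=0)
  nb #...#: next=#  (t=0,i=1, bit17=1)
  nb #....: next=#  (t=0,i=5, bit16=1)
  nb .####: next=.  (t=4,i=8, bit15=0)
  nb .###.: next=.  (t=0,i=19, bit14=0)
  nb .##.#: next=.  (t=0,i=13, bit13=0)
  nb .##..: next=#  (t=0,i=24, bit12=1)
  nb .#.##: next=#  (t=1,i=0, bit11=1)
  nb .#.#.: next=#  (t=3,i=7, bit10=1)
  nb .#..#: next=#  (t=0,i=16, bit9=1)
  nb .#...: next=#  (t=0,i=4, bit8=1)
  nb ..###: next=.  (t=0,i=18, bit7=0)
  nb ..##.: next=.  (t=0,i=12, bit6=0)
  nb ..#.#: next=.  (t=1,i=24, bit5=0)
  nb ..#..: next=.  (t=0,i=3, bit4=0)
  nb ...##: next=#  (t=0,i=11, bit3=1)
  nb ...#.: next=#  (t=0,i=2, bit2=1)
  nb ....#: next=.  (t=0,i=6, bit1=0)
  nb .....: next=.  (t=2,i=3, bit0=0)
  bits 10110000001100110001111100001100 = 2956140300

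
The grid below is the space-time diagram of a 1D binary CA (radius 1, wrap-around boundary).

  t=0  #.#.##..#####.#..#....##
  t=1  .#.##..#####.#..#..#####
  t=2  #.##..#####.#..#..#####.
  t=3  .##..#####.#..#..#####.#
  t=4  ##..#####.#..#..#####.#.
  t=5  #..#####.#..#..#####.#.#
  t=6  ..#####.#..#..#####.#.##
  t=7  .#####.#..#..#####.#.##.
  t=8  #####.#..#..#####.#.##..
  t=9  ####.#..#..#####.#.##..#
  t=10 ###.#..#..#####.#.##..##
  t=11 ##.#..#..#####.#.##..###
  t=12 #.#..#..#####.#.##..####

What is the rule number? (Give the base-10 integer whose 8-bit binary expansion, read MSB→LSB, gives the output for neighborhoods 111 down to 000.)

171

  [7] ### => #  t=0,i=9
  [6] ##. => .  t=0,i=0
  [5] #.# => #  t=0,i=1
  [4] #.. => .  t=0,i=6
  [3] .## => #  t=0,i=4
  [2] .#. => .  t=0,i=2
  [1] ..# => #  t=0,i=7
  [0] ... => #  t=0,i=19
  bits 10101011 = 171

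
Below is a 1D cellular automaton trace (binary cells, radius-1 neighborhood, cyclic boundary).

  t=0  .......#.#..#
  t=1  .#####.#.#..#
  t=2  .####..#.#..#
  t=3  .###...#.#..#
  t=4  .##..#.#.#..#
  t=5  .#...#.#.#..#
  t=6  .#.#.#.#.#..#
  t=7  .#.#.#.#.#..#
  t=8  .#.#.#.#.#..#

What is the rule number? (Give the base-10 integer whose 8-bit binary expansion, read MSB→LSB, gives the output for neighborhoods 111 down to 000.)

  ###|#  b7=1 t=1,i=2
  ##.|.  b6=0 t=1,i=5
  #.#|.  b5=0 t=0,i=8
  #..|.  b4=0 t=0,i=0
  .##|#  b3=1 t=1,i=1
  .#.|#  b2=1 t=0,i=7
  ..#|.  b1=0 t=0,i=6
  ...|#  b0=1 t=0,i=1
  bits 10001101 = 141

141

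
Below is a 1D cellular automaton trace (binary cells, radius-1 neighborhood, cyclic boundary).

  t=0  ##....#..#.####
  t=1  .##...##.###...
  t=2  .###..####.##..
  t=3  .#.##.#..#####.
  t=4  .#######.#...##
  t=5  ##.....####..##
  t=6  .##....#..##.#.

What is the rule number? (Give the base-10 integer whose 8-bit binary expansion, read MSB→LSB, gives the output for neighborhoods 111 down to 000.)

124

  ### -> .   bit 7 = 0  t=0,i=0
  ##. -> #   bit 6 = 1  t=0,i=1
  #.# -> #   bit 5 = 1  t=0,i=10
  #.. -> #   bit 4 = 1  t=0,i=2
  .## -> #   bit 3 = 1  t=0,i=11
  .#. -> #   bit 2 = 1  t=0,i=6
  ..# -> .   bit 1 = 0  t=0,i=5
  ... -> .   bit 0 = 0  t=0,i=3
  bits 01111100 = 124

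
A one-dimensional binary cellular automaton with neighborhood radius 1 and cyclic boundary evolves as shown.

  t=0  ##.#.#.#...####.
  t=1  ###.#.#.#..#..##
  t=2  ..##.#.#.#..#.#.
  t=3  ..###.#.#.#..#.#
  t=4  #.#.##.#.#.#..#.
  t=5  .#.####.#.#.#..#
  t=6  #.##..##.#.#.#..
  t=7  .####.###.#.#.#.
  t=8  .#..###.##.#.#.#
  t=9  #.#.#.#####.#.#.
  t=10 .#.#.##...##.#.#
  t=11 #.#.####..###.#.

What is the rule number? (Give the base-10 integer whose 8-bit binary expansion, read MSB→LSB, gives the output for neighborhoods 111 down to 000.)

120

  nb ###: next=.  (t=0,i=12, bit7=0)
  nb ##.: next=#  (t=0,i=1, bit6=1)
  nb #.#: next=#  (t=0,i=2, bit5=1)
  nb #..: next=#  (t=0,i=8, bit4=1)
  nb .##: next=#  (t=0,i=0, bit3=1)
  nb .#.: next=.  (t=0,i=3, bit2=0)
  nb ..#: next=.  (t=0,i=10, bit1=0)
  nb ...: next=.  (t=0,i=9, bit0=0)
  bits 01111000 = 120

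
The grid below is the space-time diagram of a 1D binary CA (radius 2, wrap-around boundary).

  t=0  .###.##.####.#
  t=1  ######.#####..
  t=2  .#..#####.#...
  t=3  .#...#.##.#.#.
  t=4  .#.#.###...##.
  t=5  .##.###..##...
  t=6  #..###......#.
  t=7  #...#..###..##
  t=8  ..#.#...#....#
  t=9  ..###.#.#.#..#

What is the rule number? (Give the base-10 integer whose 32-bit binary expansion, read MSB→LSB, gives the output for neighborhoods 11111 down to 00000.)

  #####|.  b31=0 t=1,i=2
  ####.|#  b30=1 t=0,i=10
  ###.#|#  b29=1 t=0,i=3
  ###..|.  b28=0 t=1,i=11
  ##.##|#  b27=1 t=0,i=4
  ##.#.|.  b26=0 t=0,i=12
  ##..#|.  b25=0 t=1,i=12
  ##...|.  b24=0 t=4,i=8
  #.###|#  b23=1 t=0,i=1
  #.##.|#  b22=1 t=0,i=5
  #.#.#|.  b21=0 t=0,i=13
  #.#..|#  b20=1 t=2,i=10
  #..##|.  b19=0 t=1,i=13
  #..#.|.  b18=0 t=3,i=0
  #...#|#  b17=1 t=3,i=3
  #....|#  b16=1 t=2,i=12
  .####|#  b15=1 t=0,i=9
  .###.|#  b14=1 t=0,i=2
  .##.#|.  b13=0 t=0,i=6
  .##..|.  b12=0 t=4,i=12
  .#.##|#  b11=1 t=0,i=0
  .#.#.|#  b10=1 t=3,i=11
  .#..#|.  b9=0 t=2,i=2
  .#...|.  b8=0 t=2,i=11
  ..###|.  b7=0 t=1,i=0
  ..##.|.  b6=0 t=4,i=11
  ..#.#|#  b5=1 t=3,i=5
  ..#..|#  b4=1 t=2,i=1
  ...##|#  b3=1 t=4,i=10
  ...#.|.  b2=0 t=2,i=0
  ....#|.  b1=0 t=2,i=13
  .....|#  b0=1 t=6,i=8
  bits 01101000110100111100110000111001 = 1758710841

1758710841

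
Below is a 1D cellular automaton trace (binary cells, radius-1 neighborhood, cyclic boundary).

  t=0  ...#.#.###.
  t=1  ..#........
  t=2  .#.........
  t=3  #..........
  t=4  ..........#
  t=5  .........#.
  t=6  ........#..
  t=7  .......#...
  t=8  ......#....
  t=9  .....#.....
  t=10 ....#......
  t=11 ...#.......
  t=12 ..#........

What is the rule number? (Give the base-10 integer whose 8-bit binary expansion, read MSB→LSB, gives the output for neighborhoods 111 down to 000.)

  [7] ### => .  t=0,i=8
  [6] ##. => .  t=0,i=9
  [5] #.# => .  t=0,i=4
  [4] #.. => .  t=0,i=10
  [3] .## => .  t=0,i=7
  [2] .#. => .  t=0,i=3
  [1] ..# => #  t=0,i=2
  [0] ... => .  t=0,i=0
  bits 00000010 = 2

2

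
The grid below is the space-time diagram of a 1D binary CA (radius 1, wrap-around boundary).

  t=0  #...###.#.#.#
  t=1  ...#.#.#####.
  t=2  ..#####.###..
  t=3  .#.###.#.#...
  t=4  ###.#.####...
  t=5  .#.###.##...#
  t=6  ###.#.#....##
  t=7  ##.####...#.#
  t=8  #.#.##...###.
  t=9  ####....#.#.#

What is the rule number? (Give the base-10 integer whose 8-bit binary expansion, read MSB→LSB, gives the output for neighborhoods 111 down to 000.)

  ### -> #   bit 7 = 1  t=0,i=5
  ##. -> .   bit 6 = 0  t=0,i=0
  #.# -> #   bit 5 = 1  t=0,i=7
  #.. -> .   bit 4 = 0  t=0,i=1
  .## -> .   bit 3 = 0  t=0,i=4
  .#. -> #   bit 2 = 1  t=0,i=8
  ..# -> #   bit 1 = 1  t=0,i=3
  ... -> .   bit 0 = 0  t=0,i=2
  bits 10100110 = 166

166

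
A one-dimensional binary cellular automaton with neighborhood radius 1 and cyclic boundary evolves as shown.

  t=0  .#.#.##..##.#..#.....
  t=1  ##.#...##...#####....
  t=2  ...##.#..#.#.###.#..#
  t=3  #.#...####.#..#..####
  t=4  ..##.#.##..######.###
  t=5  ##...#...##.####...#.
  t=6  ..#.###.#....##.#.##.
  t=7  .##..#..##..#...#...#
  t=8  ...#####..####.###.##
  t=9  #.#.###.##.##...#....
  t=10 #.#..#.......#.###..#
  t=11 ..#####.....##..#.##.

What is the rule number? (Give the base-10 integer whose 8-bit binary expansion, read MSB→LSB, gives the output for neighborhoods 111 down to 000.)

  ###|#  b7=1 t=1,i=13
  ##.|.  b6=0 t=0,i=6
  #.#|.  b5=0 t=0,i=2
  #..|#  b4=1 t=0,i=7
  .##|.  b3=0 t=0,i=5
  .#.|#  b2=1 t=0,i=1
  ..#|#  b1=1 t=0,i=0
  ...|.  b0=0 t=0,i=17
  bits 10010110 = 150

150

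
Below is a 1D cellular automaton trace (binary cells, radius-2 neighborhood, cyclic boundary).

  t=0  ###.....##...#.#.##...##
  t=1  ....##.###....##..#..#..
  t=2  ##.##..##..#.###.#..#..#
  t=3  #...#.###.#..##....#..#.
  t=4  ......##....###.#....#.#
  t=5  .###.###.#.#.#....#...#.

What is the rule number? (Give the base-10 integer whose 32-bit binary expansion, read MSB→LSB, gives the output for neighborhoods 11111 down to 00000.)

11359305

  [31] ##### => .  t=0,i=0
  [30] ####. => .  t=0,i=1
  [29] ###.# => .  t=2,i=1
  [28] ###.. => .  t=0,i=2
  [27] ##.## => .  t=1,i=6
  [26] ##.#. => .  t=2,i=16
  [25] ##..# => .  t=1,i=16
  [24] ##... => .  t=0,i=3
  [23] #.### => #  t=1,i=7
  [22] #.##. => .  t=0,i=17
  [21] #.#.# => #  t=0,i=15
  [20] #.#.. => .  t=2,i=17
  [19] #..## => #  t=2,i=6
  [18] #..#. => #  t=1,i=17
  [17] #...# => .  t=0,i=11
  [16] #.... => #  t=0,i=4
  [15] .#### => .  t=0,i=23
  [14] .###. => #  t=1,i=8
  [13] .##.# => .  t=1,i=5
  [12] .##.. => #  t=0,i=9
  [11] .#.## => .  t=0,i=16
  [10] .#.#. => #  t=0,i=14
  [9] .#..# => .  t=1,i=19
  [8] .#... => .  t=1,i=22
  [7] ..### => .  t=0,i=22
  [6] ..##. => #  t=0,i=8
  [5] ..#.# => .  t=0,i=13
  [4] ..#.. => .  t=1,i=18
  [3] ...## => #  t=0,i=7
  [2] ...#. => .  t=0,i=12
  [1] ....# => .  t=0,i=6
  [0] ..... => #  t=0,i=5
  bits 00000000101011010101010001001001 = 11359305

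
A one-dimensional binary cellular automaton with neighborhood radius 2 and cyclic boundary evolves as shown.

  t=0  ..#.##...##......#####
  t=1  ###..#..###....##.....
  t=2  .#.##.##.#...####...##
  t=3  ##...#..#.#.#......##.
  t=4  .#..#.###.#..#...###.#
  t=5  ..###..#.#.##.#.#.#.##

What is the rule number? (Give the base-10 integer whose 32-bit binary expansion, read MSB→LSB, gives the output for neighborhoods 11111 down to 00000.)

  [31] ##### => .  t=0,i=19
  [30] ####. => .  t=0,i=20
  [29] ###.# => .  t=4,i=8
  [28] ###.. => .  t=0,i=21
  [27] ##.## => #  t=2,i=5
  [26] ##.#. => #  t=2,i=0
  [25] ##..# => #  t=0,i=0
  [24] ##... => .  t=0,i=6
  [23] #.### => .  t=4,i=6
  [22] #.##. => .  t=0,i=4
  [21] #.#.# => #  t=2,i=1
  [20] #.#.. => .  t=2,i=9
  [19] #..## => #  t=1,i=7
  [18] #..#. => #  t=0,i=1
  [17] #...# => .  t=0,i=7
  [16] #.... => .  t=0,i=12
  [15] .#### => .  t=0,i=18
  [14] .###. => #  t=1,i=1
  [13] .##.# => .  t=2,i=4
  [12] .##.. => #  t=0,i=5
  [11] .#.## => .  t=0,i=3
  [10] .#.#. => .  t=3,i=9
  [9] .#..# => #  t=1,i=6
  [8] .#... => #  t=2,i=10
  [7] ..### => .  t=0,i=17
  [6] ..##. => #  t=0,i=9
  [5] ..#.# => #  t=0,i=2
  [4] ..#.. => .  t=1,i=5
  [3] ...## => #  t=0,i=8
  [2] ...#. => #  t=3,i=4
  [1] ....# => #  t=0,i=15
  [0] ..... => .  t=0,i=13
  bits 00001110001011000101001101101110 = 237785966

237785966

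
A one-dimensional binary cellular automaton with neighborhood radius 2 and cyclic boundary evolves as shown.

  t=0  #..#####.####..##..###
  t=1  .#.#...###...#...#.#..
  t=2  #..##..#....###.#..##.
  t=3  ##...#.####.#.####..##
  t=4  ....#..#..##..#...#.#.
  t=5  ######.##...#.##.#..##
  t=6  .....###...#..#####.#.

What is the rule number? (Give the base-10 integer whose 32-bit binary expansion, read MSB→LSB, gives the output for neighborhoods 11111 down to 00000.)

785458071

  [31] ##### => .  t=0,i=5
  [30] ####. => .  t=0,i=6
  [29] ###.# => #  t=0,i=7
  [28] ###.. => .  t=0,i=0
  [27] ##.## => #  t=0,i=8
  [26] ##.#. => #  t=2,i=15
  [25] ##..# => #  t=0,i=1
  [24] ##... => .  t=1,i=10
  [23] #.### => #  t=0,i=9
  [22] #.##. => #  t=5,i=7
  [21] #.#.# => .  t=3,i=12
  [20] #.#.. => #  t=1,i=3
  [19] #..## => .  t=0,i=2
  [18] #..#. => .  t=2,i=6
  [17] #...# => .  t=1,i=5
  [16] #.... => #  t=2,i=9
  [15] .#### => .  t=0,i=4
  [14] .###. => .  t=1,i=8
  [13] .##.# => #  t=2,i=20
  [12] .##.. => .  t=0,i=16
  [11] .#.## => .  t=3,i=6
  [10] .#.#. => .  t=1,i=2
  [9] .#..# => #  t=2,i=1
  [8] .#... => #  t=1,i=4
  [7] ..### => #  t=0,i=3
  [6] ..##. => .  t=0,i=15
  [5] ..#.# => .  t=1,i=1
  [4] ..#.. => #  t=1,i=13
  [3] ...## => .  t=1,i=6
  [2] ...#. => #  t=1,i=0
  [1] ....# => #  t=2,i=10
  [0] ..... => #  t=4,i=1
  bits 00101110110100010010001110010111 = 785458071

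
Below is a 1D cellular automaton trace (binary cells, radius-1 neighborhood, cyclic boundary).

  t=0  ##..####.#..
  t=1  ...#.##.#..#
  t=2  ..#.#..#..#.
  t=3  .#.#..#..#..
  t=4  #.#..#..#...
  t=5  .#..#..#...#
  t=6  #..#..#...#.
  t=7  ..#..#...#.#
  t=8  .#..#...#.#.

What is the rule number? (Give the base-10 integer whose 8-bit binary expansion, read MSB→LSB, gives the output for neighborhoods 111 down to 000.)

162

  ###|#  b7=1 t=0,i=5
  ##.|.  b6=0 t=0,i=1
  #.#|#  b5=1 t=0,i=8
  #..|.  b4=0 t=0,i=2
  .##|.  b3=0 t=0,i=0
  .#.|.  b2=0 t=0,i=9
  ..#|#  b1=1 t=0,i=3
  ...|.  b0=0 t=1,i=1
  bits 10100010 = 162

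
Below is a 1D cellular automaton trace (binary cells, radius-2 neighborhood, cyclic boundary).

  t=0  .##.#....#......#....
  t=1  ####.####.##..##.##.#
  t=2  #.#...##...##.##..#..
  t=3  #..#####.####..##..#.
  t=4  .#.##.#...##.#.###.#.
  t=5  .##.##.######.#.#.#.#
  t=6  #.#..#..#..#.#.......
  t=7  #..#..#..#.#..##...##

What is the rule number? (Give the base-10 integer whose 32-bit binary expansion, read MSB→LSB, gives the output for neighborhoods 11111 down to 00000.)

  nb #####: next=.  (t=1,i=1, bit31=0)
  nb ####.: next=#  (t=1,i=2, bit30=1)
  nb ###.#: next=.  (t=1,i=3, bit29=0)
  nb ###..: next=.  (t=3,i=12, bit28=0)
  nb ##.##: next=.  (t=1,i=4, bit27=0)
  nb ##.#.: next=#  (t=0,i=3, bit26=1)
  nb ##..#: next=#  (t=1,i=12, bit25=1)
  nb ##...: next=.  (t=2,i=8, bit24=0)
  nb #.###: next=.  (t=1,i=5, bit23=0)
  nb #.##.: next=.  (t=1,i=10, bit22=0)
  nb #.#.#: next=.  (t=4,i=13, bit21=0)
  nb #.#..: next=.  (t=0,i=4, bit20=0)
  nb #..##: next=.  (t=1,i=13, bit19=0)
  nb #..#.: next=.  (t=2,i=17, bit18=0)
  nb #...#: next=#  (t=2,i=4, bit17=1)
  nb #....: next=#  (t=0,i=6, bit16=1)
  nb .####: next=#  (t=1,i=0, bit15=1)
  nb .###.: next=#  (t=4,i=16, bit14=1)
  nb .##.#: next=#  (t=0,i=2, bit13=1)
  nb .##..: next=#  (t=1,i=11, bit12=1)
  nb .#.##: next=#  (t=4,i=2, bit11=1)
  nb .#.#.: next=.  (t=2,i=1, bit10=0)
  nb .#..#: next=#  (t=2,i=19, bit9=1)
  nb .#...: next=#  (t=0,i=5, bit8=1)
  nb ..###: next=#  (t=3,i=3, bit7=1)
  nb ..##.: next=#  (t=0,i=1, bit6=1)
  nb ..#.#: next=#  (t=2,i=0, bit5=1)
  nb ..#..: next=.  (t=0,i=9, bit4=0)
  nb ...##: next=#  (t=0,i=0, bit3=1)
  nb ...#.: next=#  (t=0,i=8, bit2=1)
  nb ....#: next=#  (t=0,i=7, bit1=1)
  nb .....: next=.  (t=0,i=12, bit0=0)
  bits 01000110000000111111101111101110 = 1174666222

1174666222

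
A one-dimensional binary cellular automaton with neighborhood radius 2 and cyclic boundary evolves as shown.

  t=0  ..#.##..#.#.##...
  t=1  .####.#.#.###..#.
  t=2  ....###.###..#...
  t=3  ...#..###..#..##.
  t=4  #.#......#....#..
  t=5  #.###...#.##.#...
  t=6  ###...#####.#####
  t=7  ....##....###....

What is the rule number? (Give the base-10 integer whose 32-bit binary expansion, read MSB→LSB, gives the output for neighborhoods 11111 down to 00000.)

787679596

  #####|.  b31=0 t=6,i=0
  ####.|.  b30=0 t=1,i=3
  ###.#|#  b29=1 t=1,i=4
  ###..|.  b28=0 t=1,i=12
  ##.##|#  b27=1 t=2,i=7
  ##.#.|#  b26=1 t=1,i=5
  ##..#|#  b25=1 t=0,i=6
  ##...|.  b24=0 t=0,i=14
  #.###|#  b23=1 t=1,i=10
  #.##.|#  b22=1 t=0,i=4
  #.#.#|#  b21=1 t=0,i=10
  #.#..|#  b20=1 t=4,i=2
  #..##|.  b19=0 t=1,i=0
  #..#.|.  b18=0 t=0,i=7
  #...#|#  b17=1 t=5,i=6
  #....|#  b16=1 t=0,i=15
  .####|.  b15=0 t=1,i=2
  .###.|.  b14=0 t=1,i=11
  .##.#|.  b13=0 t=5,i=11
  .##..|.  b12=0 t=0,i=5
  .#.##|#  b11=1 t=0,i=3
  .#.#.|.  b10=0 t=0,i=9
  .#..#|.  b9=0 t=1,i=16
  .#...|#  b8=1 t=2,i=14
  ..###|.  b7=0 t=1,i=1
  ..##.|#  b6=1 t=3,i=14
  ..#.#|#  b5=1 t=0,i=2
  ..#..|.  b4=0 t=1,i=15
  ...##|#  b3=1 t=2,i=3
  ...#.|#  b2=1 t=0,i=1
  ....#|.  b1=0 t=0,i=0
  .....|.  b0=0 t=0,i=16
  bits 00101110111100110000100101101100 = 787679596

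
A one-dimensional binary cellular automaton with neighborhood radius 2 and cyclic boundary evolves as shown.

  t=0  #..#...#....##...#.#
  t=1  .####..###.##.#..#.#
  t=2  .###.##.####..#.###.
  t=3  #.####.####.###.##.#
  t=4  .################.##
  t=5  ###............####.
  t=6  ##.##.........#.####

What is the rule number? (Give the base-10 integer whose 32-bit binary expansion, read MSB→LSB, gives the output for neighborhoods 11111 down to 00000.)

  ##### -> .   bit 31 = 0  t=4,i=3
  ####. -> #   bit 30 = 1  t=1,i=3
  ###.# -> #   bit 29 = 1  t=1,i=9
  ###.. -> .   bit 28 = 0  t=1,i=4
  ##.## -> #   bit 27 = 1  t=1,i=10
  ##.#. -> .   bit 26 = 0  t=1,i=13
  ##..# -> #   bit 25 = 1  t=0,i=1
  ##... -> #   bit 24 = 1  t=0,i=14
  #.### -> #   bit 23 = 1  t=1,i=1
  #.##. -> #   bit 22 = 1  t=0,i=19
  #.#.# -> .   bit 21 = 0  t=1,i=19
  #.#.. -> #   bit 20 = 1  t=1,i=14
  #..## -> #   bit 19 = 1  t=1,i=6
  #..#. -> #   bit 18 = 1  t=0,i=2
  #...# -> .   bit 17 = 0  t=0,i=5
  #.... -> #   bit 16 = 1  t=0,i=9
  .#### -> #   bit 15 = 1  t=1,i=2
  .###. -> #   bit 14 = 1  t=1,i=8
  .##.# -> .   bit 13 = 0  t=1,i=12
  .##.. -> .   bit 12 = 0  t=0,i=0
  .#.## -> .   bit 11 = 0  t=0,i=18
  .#.#. -> #   bit 10 = 1  t=1,i=18
  .#..# -> .   bit 9 = 0  t=1,i=15
  .#... -> #   bit 8 = 1  t=0,i=4
  ..### -> .   bit 7 = 0  t=1,i=7
  ..##. -> #   bit 6 = 1  t=0,i=12
  ..#.# -> #   bit 5 = 1  t=0,i=17
  ..#.. -> #   bit 4 = 1  t=0,i=3
  ...## -> #   bit 3 = 1  t=0,i=11
  ...#. -> .   bit 2 = 0  t=0,i=6
  ....# -> .   bit 1 = 0  t=0,i=10
  ..... -> .   bit 0 = 0  t=5,i=5
  bits 01101011110111011100010101111000 = 1809696120

1809696120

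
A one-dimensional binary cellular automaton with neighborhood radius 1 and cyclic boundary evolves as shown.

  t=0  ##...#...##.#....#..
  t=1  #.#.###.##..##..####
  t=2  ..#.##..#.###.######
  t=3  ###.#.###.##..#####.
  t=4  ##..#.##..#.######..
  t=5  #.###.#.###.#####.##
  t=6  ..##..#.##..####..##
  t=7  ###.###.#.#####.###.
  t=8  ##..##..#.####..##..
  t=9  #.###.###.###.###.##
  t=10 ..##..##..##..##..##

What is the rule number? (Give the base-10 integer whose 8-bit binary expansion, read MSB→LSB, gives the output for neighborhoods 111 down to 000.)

158

  ###|#  b7=1 t=1,i=5
  ##.|.  b6=0 t=0,i=1
  #.#|.  b5=0 t=0,i=11
  #..|#  b4=1 t=0,i=2
  .##|#  b3=1 t=0,i=0
  .#.|#  b2=1 t=0,i=5
  ..#|#  b1=1 t=0,i=4
  ...|.  b0=0 t=0,i=3
  bits 10011110 = 158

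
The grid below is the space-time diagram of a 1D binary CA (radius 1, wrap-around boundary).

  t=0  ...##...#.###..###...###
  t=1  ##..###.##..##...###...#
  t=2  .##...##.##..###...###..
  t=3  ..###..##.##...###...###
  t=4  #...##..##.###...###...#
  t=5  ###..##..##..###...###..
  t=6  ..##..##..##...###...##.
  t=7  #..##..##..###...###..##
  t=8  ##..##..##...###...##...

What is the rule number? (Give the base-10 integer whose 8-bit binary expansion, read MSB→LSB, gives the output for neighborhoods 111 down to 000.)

117

  nb ###: next=.  (t=0,i=11, bit7=0)
  nb ##.: next=#  (t=0,i=4, bit6=1)
  nb #.#: next=#  (t=0,i=9, bit5=1)
  nb #..: next=#  (t=0,i=0, bit4=1)
  nb .##: next=.  (t=0,i=3, bit3=0)
  nb .#.: next=#  (t=0,i=8, bit2=1)
  nb ..#: next=.  (t=0,i=2, bit1=0)
  nb ...: next=#  (t=0,i=1, bit0=1)
  bits 01110101 = 117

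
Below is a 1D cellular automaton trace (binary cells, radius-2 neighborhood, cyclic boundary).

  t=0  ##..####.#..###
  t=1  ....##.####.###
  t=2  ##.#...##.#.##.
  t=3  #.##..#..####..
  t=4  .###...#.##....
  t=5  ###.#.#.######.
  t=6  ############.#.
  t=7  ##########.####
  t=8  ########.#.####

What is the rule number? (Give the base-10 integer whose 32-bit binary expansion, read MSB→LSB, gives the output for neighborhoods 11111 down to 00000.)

2784091789

  #####|#  b31=1 t=0,i=14
  ####.|.  b30=0 t=0,i=0
  ###.#|#  b29=1 t=0,i=7
  ###..|.  b28=0 t=0,i=1
  ##.##|.  b27=0 t=1,i=6
  ##.#.|#  b26=1 t=0,i=8
  ##..#|.  b25=0 t=0,i=2
  ##...|#  b24=1 t=1,i=0
  #.###|#  b23=1 t=1,i=7
  #.##.|#  b22=1 t=2,i=0
  #.#.#|#  b21=1 t=2,i=10
  #.#..|#  b20=1 t=0,i=9
  #..##|.  b19=0 t=0,i=3
  #..#.|.  b18=0 t=3,i=5
  #...#|.  b17=0 t=2,i=5
  #....|#  b16=1 t=1,i=1
  .####|#  b15=1 t=0,i=5
  .###.|#  b14=1 t=1,i=13
  .##.#|.  b13=0 t=1,i=5
  .##..|#  b12=1 t=3,i=3
  .#.##|#  b11=1 t=2,i=11
  .#.#.|#  b10=1 t=5,i=5
  .#..#|#  b9=1 t=0,i=10
  .#...|.  b8=0 t=2,i=4
  ..###|#  b7=1 t=0,i=4
  ..##.|.  b6=0 t=1,i=4
  ..#.#|.  b5=0 t=3,i=0
  ..#..|.  b4=0 t=3,i=6
  ...##|#  b3=1 t=1,i=3
  ...#.|#  b2=1 t=4,i=6
  ....#|.  b1=0 t=1,i=2
  .....|#  b0=1 t=4,i=13
  bits 10100101111100011101111010001101 = 2784091789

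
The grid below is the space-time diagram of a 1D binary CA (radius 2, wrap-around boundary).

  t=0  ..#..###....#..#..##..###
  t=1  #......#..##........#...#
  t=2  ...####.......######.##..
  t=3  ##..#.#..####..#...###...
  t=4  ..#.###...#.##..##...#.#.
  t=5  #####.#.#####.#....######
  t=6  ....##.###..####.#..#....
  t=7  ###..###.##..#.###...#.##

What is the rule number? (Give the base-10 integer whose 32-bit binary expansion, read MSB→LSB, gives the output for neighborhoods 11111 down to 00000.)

  [31] ##### => .  t=2,i=16
  [30] ####. => .  t=2,i=5
  [29] ###.# => #  t=2,i=19
  [28] ###.. => #  t=0,i=7
  [27] ##.## => #  t=2,i=20
  [26] ##.#. => #  t=5,i=5
  [25] ##..# => #  t=0,i=0
  [24] ##... => .  t=0,i=8
  [23] #.### => #  t=4,i=4
  [22] #.##. => #  t=2,i=21
  [21] #.#.# => .  t=5,i=6
  [20] #.#.. => #  t=3,i=6
  [19] #..## => .  t=0,i=4
  [18] #..#. => .  t=0,i=1
  [17] #...# => #  t=1,i=22
  [16] #.... => .  t=0,i=9
  [15] .#### => #  t=2,i=4
  [14] .###. => .  t=0,i=6
  [13] .##.# => #  t=6,i=5
  [12] .##.. => .  t=0,i=19
  [11] .#.## => #  t=4,i=3
  [10] .#.#. => #  t=3,i=5
  [9] .#..# => .  t=0,i=3
  [8] .#... => #  t=1,i=21
  [7] ..### => .  t=0,i=5
  [6] ..##. => .  t=0,i=18
  [5] ..#.# => #  t=3,i=4
  [4] ..#.. => .  t=0,i=2
  [3] ...## => .  t=1,i=23
  [2] ...#. => #  t=0,i=11
  [1] ....# => #  t=0,i=10
  [0] ..... => #  t=1,i=3
  bits 00111110110100101010110100100111 = 1053994279

1053994279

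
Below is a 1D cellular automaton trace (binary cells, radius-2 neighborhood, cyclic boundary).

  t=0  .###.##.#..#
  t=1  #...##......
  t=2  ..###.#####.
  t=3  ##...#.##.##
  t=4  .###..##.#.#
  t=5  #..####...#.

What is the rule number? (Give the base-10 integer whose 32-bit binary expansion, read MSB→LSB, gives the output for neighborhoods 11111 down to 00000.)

  nb #####: next=#  (t=2,i=8, bit31=1)
  nb ####.: next=.  (t=2,i=9, bit30=0)
  nb ###.#: next=.  (t=0,i=3, bit29=0)
  nb ###..: next=#  (t=2,i=10, bit28=1)
  nb ##.##: next=#  (t=0,i=4, bit27=1)
  nb ##.#.: next=.  (t=0,i=7, bit26=0)
  nb ##..#: next=#  (t=4,i=4, bit25=1)
  nb ##...: next=#  (t=1,i=6, bit24=1)
  nb #.###: next=.  (t=0,i=1, bit23=0)
  nb #.##.: next=#  (t=0,i=5, bit22=1)
  nb #.#.#: next=.  (t=4,i=9, bit21=0)
  nb #.#..: next=.  (t=0,i=8, bit20=0)
  nb #..##: next=#  (t=4,i=5, bit19=1)
  nb #..#.: next=.  (t=0,i=10, bit18=0)
  nb #...#: next=#  (t=1,i=2, bit17=1)
  nb #....: next=#  (t=1,i=7, bit16=1)
  nb .####: next=#  (t=2,i=7, bit15=1)
  nb .###.: next=.  (t=0,i=2, bit14=0)
  nb .##.#: next=.  (t=0,i=6, bit13=0)
  nb .##..: next=.  (t=1,i=5, bit12=0)
  nb .#.##: next=#  (t=0,i=0, bit11=1)
  nb .#.#.: next=#  (t=4,i=10, bit10=1)
  nb .#..#: next=.  (t=0,i=9, bit9=0)
  nb .#...: next=.  (t=1,i=1, bit8=0)
  nb ..###: next=.  (t=2,i=2, bit7=0)
  nb ..##.: next=#  (t=1,i=4, bit6=1)
  nb ..#.#: next=.  (t=0,i=11, bit5=0)
  nb ..#..: next=.  (t=1,i=0, bit4=0)
  nb ...##: next=#  (t=1,i=3, bit3=1)
  nb ...#.: next=.  (t=1,i=11, bit2=0)
  nb ....#: next=#  (t=1,i=10, bit1=1)
  nb .....: next=#  (t=1,i=8, bit0=1)
  bits 10011011010010111000110001001011 = 2605419595

2605419595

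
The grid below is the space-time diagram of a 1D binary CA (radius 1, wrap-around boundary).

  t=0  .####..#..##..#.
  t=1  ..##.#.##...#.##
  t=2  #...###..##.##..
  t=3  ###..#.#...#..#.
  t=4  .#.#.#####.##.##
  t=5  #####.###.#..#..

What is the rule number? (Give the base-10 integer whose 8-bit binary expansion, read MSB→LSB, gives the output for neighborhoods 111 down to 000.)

181

  ### -> #   bit 7 = 1  t=0,i=2
  ##. -> .   bit 6 = 0  t=0,i=4
  #.# -> #   bit 5 = 1  t=1,i=4
  #.. -> #   bit 4 = 1  t=0,i=5
  .## -> .   bit 3 = 0  t=0,i=1
  .#. -> #   bit 2 = 1  t=0,i=7
  ..# -> .   bit 1 = 0  t=0,i=0
  ... -> #   bit 0 = 1  t=1,i=10
  bits 10110101 = 181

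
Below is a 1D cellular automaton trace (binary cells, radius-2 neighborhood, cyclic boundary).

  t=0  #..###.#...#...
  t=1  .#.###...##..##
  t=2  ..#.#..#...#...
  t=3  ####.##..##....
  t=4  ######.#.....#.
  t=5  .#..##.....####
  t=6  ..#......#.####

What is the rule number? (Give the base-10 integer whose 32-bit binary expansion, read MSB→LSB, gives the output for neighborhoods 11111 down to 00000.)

  ##### -> .   bit 31 = 0  t=4,i=2
  ####. -> #   bit 30 = 1  t=3,i=2
  ###.# -> #   bit 29 = 1  t=0,i=5
  ###.. -> .   bit 28 = 0  t=1,i=5
  ##.## -> #   bit 27 = 1  t=3,i=4
  ##.#. -> .   bit 26 = 0  t=0,i=6
  ##..# -> #   bit 25 = 1  t=1,i=11
  ##... -> .   bit 24 = 0  t=1,i=6
  #.### -> .   bit 23 = 0  t=1,i=3
  #.##. -> #   bit 22 = 1  t=3,i=5
  #.#.# -> .   bit 21 = 0  t=1,i=1
  #.#.. -> .   bit 20 = 0  t=0,i=7
  #..## -> .   bit 19 = 0  t=0,i=2
  #..#. -> #   bit 18 = 1  t=2,i=6
  #...# -> #   bit 17 = 1  t=0,i=9
  #.... -> .   bit 16 = 0  t=2,i=13
  .#### -> #   bit 15 = 1  t=3,i=1
  .###. -> #   bit 14 = 1  t=0,i=4
  .##.# -> .   bit 13 = 0  t=1,i=14
  .##.. -> .   bit 12 = 0  t=1,i=10
  .#.## -> #   bit 11 = 1  t=1,i=2
  .#.#. -> #   bit 10 = 1  t=2,i=3
  .#..# -> #   bit 9 = 1  t=0,i=1
  .#... -> .   bit 8 = 0  t=0,i=8
  ..### -> #   bit 7 = 1  t=0,i=3
  ..##. -> .   bit 6 = 0  t=1,i=9
  ..#.# -> #   bit 5 = 1  t=2,i=2
  ..#.. -> .   bit 4 = 0  t=0,i=0
  ...## -> .   bit 3 = 0  t=1,i=8
  ...#. -> #   bit 2 = 1  t=0,i=10
  ....# -> #   bit 1 = 1  t=2,i=0
  ..... -> .   bit 0 = 0  t=2,i=14
  bits 01101010010001101100111010100110 = 1783025318

1783025318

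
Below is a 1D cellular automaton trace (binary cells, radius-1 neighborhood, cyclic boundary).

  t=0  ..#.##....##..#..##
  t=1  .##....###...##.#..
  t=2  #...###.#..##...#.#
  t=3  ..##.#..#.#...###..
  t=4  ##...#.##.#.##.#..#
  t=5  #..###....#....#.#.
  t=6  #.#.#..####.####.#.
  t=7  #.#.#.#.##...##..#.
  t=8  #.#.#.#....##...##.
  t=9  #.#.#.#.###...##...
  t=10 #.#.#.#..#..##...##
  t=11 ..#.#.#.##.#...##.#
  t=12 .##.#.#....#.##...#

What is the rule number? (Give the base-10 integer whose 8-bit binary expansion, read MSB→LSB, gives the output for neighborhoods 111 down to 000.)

135

  [7] ### => #  t=1,i=8
  [6] ##. => .  t=0,i=5
  [5] #.# => .  t=0,i=3
  [4] #.. => .  t=0,i=0
  [3] .## => .  t=0,i=4
  [2] .#. => #  t=0,i=2
  [1] ..# => #  t=0,i=1
  [0] ... => #  t=0,i=7
  bits 10000111 = 135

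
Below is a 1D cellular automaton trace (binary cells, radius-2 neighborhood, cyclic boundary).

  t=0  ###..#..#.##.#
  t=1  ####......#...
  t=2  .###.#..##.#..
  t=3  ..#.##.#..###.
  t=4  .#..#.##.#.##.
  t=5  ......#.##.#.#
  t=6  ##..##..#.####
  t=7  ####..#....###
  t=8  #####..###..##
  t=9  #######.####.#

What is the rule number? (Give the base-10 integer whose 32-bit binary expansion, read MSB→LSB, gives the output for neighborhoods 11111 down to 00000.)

3598304518

  [31] ##### => #  t=6,i=12
  [30] ####. => #  t=0,i=1
  [29] ###.# => .  t=2,i=3
  [28] ###.. => #  t=0,i=2
  [27] ##.## => .  t=0,i=12
  [26] ##.#. => #  t=2,i=4
  [25] ##..# => #  t=0,i=3
  [24] ##... => .  t=1,i=4
  [23] #.### => .  t=0,i=13
  [22] #.##. => #  t=0,i=10
  [21] #.#.# => #  t=4,i=9
  [20] #.#.. => #  t=2,i=5
  [19] #..## => #  t=2,i=7
  [18] #..#. => .  t=0,i=4
  [17] #...# => .  t=1,i=12
  [16] #.... => #  t=1,i=5
  [15] .#### => #  t=0,i=0
  [14] .###. => #  t=2,i=2
  [13] .##.# => .  t=0,i=11
  [12] .##.. => .  t=4,i=12
  [11] .#.## => .  t=0,i=9
  [10] .#.#. => #  t=5,i=12
  [9] .#..# => .  t=0,i=6
  [8] .#... => #  t=1,i=11
  [7] ..### => .  t=1,i=0
  [6] ..##. => .  t=2,i=8
  [5] ..#.# => .  t=0,i=8
  [4] ..#.. => .  t=0,i=5
  [3] ...## => .  t=1,i=13
  [2] ...#. => #  t=1,i=9
  [1] ....# => #  t=1,i=8
  [0] ..... => .  t=1,i=6
  bits 11010110011110011100010100000110 = 3598304518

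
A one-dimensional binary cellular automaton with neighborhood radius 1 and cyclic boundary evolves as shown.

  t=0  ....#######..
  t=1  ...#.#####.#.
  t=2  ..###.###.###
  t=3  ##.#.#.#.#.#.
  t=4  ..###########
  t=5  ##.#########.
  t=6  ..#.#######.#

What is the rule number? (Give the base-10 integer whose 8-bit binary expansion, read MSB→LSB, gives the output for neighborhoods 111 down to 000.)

  [7] ### => #  t=0,i=5
  [6] ##. => .  t=0,i=10
  [5] #.# => #  t=1,i=4
  [4] #.. => #  t=0,i=11
  [3] .## => .  t=0,i=4
  [2] .#. => #  t=1,i=3
  [1] ..# => #  t=0,i=3
  [0] ... => .  t=0,i=0
  bits 10110110 = 182

182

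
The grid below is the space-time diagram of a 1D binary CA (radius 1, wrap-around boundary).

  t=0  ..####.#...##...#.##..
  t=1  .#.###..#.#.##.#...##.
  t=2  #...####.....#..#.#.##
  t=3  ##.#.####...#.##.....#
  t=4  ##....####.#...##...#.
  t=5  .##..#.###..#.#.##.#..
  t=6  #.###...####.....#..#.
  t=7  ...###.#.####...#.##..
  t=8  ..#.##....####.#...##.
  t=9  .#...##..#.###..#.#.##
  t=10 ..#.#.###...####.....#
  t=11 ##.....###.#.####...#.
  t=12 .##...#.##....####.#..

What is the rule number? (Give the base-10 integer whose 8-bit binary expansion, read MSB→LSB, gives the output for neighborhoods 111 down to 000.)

210

  [7] ### => #  t=0,i=3
  [6] ##. => #  t=0,i=5
  [5] #.# => .  t=0,i=6
  [4] #.. => #  t=0,i=8
  [3] .## => .  t=0,i=2
  [2] .#. => .  t=0,i=7
  [1] ..# => #  t=0,i=1
  [0] ... => .  t=0,i=0
  bits 11010010 = 210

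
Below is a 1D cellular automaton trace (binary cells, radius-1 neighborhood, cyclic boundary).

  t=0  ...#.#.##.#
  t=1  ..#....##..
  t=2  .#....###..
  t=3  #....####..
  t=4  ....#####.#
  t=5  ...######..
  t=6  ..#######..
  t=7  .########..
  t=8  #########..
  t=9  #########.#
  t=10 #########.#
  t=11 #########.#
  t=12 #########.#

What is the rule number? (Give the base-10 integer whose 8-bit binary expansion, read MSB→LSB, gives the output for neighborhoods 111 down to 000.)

202

  ### -> #   bit 7 = 1  t=2,i=7
  ##. -> #   bit 6 = 1  t=0,i=8
  #.# -> .   bit 5 = 0  t=0,i=4
  #.. -> .   bit 4 = 0  t=0,i=0
  .## -> #   bit 3 = 1  t=0,i=7
  .#. -> .   bit 2 = 0  t=0,i=3
  ..# -> #   bit 1 = 1  t=0,i=2
  ... -> .   bit 0 = 0  t=0,i=1
  bits 11001010 = 202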